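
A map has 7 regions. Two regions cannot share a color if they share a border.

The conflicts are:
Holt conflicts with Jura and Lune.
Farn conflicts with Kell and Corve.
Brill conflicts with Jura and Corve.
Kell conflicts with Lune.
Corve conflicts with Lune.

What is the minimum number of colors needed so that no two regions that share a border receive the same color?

The cycle Jura-Brill-Corve-Lune-Holt-Jura has odd length 5, so it cannot be 2-colored; at least 3 colors are needed.
3 colors suffice: color 1 → {Jura, Kell, Corve}; color 2 → {Farn, Brill, Lune}; color 3 → {Holt}. No two conflicting regions share a color.

3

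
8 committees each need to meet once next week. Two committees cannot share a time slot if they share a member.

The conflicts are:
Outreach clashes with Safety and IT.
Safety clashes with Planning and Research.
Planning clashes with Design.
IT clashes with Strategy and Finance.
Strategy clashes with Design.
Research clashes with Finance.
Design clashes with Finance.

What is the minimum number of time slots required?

The cycle Research-Finance-IT-Outreach-Safety-Research has odd length 5, so it cannot be 2-colored; at least 3 time slots are needed.
A valid assignment using 3 time slots: Outreach=3, Safety=1, Planning=3, IT=2, Strategy=1, Research=2, Design=2, Finance=1. No two conflicting committees share a time slot.

3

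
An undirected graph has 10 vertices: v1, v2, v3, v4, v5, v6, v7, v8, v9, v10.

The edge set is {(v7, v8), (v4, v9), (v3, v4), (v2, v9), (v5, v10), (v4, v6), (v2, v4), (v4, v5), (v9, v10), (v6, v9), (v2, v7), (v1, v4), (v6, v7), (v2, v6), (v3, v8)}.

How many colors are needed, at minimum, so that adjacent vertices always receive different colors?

4

v2, v4, v6, v9 form a clique, so at least 4 colors are needed.
4 colors suffice: v1=blue, v2=green, v3=green, v4=red, v5=blue, v6=blue, v7=red, v8=blue, v9=yellow, v10=red. No two adjacent vertices share a color.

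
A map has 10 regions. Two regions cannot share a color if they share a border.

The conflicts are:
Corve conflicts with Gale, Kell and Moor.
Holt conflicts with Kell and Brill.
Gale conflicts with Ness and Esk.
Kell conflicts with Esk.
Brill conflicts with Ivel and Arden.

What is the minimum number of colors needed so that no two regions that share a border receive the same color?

2

Corve and Moor conflict, so at least 2 colors are needed.
2 colors suffice: Corve=2, Holt=2, Gale=1, Kell=1, Ness=2, Esk=2, Brill=1, Moor=1, Ivel=2, Arden=2. Every pair that conflicts lands in different colors.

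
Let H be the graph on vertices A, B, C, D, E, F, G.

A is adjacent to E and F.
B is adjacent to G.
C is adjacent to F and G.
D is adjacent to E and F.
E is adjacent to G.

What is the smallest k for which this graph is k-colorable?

The cycle E-G-C-F-A-E has odd length 5, so it cannot be 2-colored; at least 3 colors are needed.
3 colors suffice: color 1 → {B, E, F}; color 2 → {A, D, G}; color 3 → {C}. No two adjacent vertices share a color.

3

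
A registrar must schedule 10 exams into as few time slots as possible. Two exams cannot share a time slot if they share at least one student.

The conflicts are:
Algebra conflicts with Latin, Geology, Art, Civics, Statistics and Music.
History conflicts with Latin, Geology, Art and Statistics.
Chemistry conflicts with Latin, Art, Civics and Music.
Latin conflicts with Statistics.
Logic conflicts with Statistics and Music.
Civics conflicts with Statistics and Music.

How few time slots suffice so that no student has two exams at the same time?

3

Algebra, Civics, Music all conflict with each other, so at least 3 time slots are needed.
3 time slots suffice: Algebra=1, History=1, Chemistry=1, Latin=3, Geology=2, Art=2, Logic=1, Civics=3, Statistics=2, Music=2. No two conflicting exams share a time slot.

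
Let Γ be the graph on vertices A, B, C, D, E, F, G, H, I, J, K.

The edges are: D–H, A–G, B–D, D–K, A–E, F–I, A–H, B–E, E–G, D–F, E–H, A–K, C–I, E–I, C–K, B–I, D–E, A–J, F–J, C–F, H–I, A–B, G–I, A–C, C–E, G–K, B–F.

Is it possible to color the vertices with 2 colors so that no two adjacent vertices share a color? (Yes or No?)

E, H, I are pairwise adjacent, so at least 3 colors are needed.
So 2 colors are not enough.

No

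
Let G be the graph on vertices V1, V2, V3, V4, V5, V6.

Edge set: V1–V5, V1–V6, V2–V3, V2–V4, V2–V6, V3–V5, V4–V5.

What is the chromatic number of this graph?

3

The cycle V2-V4-V5-V1-V6-V2 has odd length 5, so it cannot be 2-colored; at least 3 colors are needed.
3 colors suffice: color R → {V2, V5}; color B → {V3, V4, V6}; color G → {V1}. Each edge has distinct colors on its endpoints.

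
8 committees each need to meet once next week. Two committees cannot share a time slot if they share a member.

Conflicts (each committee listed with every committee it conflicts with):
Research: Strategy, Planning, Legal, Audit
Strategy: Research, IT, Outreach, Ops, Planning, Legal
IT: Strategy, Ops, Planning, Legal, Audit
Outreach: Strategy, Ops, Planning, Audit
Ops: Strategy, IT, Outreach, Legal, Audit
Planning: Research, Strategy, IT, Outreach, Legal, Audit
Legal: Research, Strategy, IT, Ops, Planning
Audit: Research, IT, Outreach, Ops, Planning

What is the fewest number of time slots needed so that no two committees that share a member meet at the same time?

Strategy, IT, Ops, Legal pairwise conflict, so at least 4 time slots are needed.
4 time slots suffice: time slot 1 → {Ops, Planning}; time slot 2 → {Strategy, Audit}; time slot 3 → {Research, IT, Outreach}; time slot 4 → {Legal}. Every pair that conflicts lands in different time slots.

4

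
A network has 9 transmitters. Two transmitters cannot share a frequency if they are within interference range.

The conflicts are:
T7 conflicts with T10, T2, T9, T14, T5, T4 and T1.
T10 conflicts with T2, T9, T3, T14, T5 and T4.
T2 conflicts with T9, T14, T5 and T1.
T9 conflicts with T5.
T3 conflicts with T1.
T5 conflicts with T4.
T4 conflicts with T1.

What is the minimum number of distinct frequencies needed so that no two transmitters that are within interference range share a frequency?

5

T7, T10, T2, T9, T5 pairwise conflict, so at least 5 frequencies are needed.
5 frequencies suffice: frequency 1 → {T7, T3}; frequency 2 → {T10, T1}; frequency 3 → {T2, T4}; frequency 4 → {T14, T5}; frequency 5 → {T9}. No two conflicting transmitters share a frequency.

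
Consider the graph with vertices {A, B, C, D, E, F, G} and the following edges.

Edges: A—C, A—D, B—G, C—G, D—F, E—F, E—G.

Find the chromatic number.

E and F are adjacent, so at least 2 colors are needed.
2 colors suffice: color red → {A, F, G}; color blue → {B, C, D, E}. Each edge has distinct colors on its endpoints.

2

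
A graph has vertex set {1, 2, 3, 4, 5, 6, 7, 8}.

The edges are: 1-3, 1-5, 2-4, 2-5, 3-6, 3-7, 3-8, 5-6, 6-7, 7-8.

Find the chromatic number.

3

3, 7, 8 are pairwise adjacent, so at least 3 colors are needed.
One proper 3-coloring: 1=blue, 2=blue, 3=red, 4=red, 5=red, 6=green, 7=blue, 8=green. Every edge joins two different colors.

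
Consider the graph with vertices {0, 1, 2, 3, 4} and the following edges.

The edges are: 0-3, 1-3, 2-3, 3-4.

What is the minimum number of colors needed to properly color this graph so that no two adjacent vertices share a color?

2

0 and 3 are adjacent, so at least 2 colors are needed.
2 colors suffice: color a → {3}; color b → {0, 1, 2, 4}. Every edge joins two different colors.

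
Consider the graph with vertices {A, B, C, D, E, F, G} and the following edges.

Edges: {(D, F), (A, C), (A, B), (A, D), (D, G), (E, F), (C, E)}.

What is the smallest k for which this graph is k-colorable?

The cycle E-C-A-D-F-E has odd length 5, so it cannot be 2-colored; at least 3 colors are needed.
3 colors suffice: color 1 → {A, E, G}; color 2 → {B, C, D}; color 3 → {F}. Every edge joins two different colors.

3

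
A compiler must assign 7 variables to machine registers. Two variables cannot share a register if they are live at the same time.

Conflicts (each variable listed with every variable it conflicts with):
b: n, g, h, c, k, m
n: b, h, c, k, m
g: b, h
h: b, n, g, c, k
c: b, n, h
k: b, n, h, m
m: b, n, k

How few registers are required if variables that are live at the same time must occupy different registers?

4

b, n, k, m pairwise conflict, so at least 4 registers are needed.
A valid assignment using 4 registers: b=1, n=3, g=3, h=2, c=4, k=4, m=2. Each listed conflict is separated.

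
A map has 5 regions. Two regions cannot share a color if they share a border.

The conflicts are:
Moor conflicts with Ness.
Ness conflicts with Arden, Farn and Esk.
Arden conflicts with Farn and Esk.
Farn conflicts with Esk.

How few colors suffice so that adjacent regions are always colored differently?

4

Ness, Arden, Farn, Esk pairwise conflict, so at least 4 colors are needed.
A valid assignment using 4 colors: Moor=2, Ness=1, Arden=2, Farn=3, Esk=4. Every pair that conflicts lands in different colors.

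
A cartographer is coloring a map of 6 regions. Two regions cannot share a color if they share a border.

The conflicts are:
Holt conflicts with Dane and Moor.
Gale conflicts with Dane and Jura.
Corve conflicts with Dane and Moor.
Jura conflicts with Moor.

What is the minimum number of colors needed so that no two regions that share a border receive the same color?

The cycle Moor-Jura-Gale-Dane-Corve-Moor has odd length 5, so it cannot be 2-colored; at least 3 colors are needed.
3 colors suffice: color 1 → {Dane, Moor}; color 2 → {Holt, Gale, Corve}; color 3 → {Jura}. Every pair that conflicts lands in different colors.

3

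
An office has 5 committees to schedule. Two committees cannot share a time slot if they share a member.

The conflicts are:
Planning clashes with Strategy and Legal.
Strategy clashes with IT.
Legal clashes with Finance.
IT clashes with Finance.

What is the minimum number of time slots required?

3

The cycle Legal-Planning-Strategy-IT-Finance-Legal has odd length 5, so it cannot be 2-colored; at least 3 time slots are needed.
Using 3 time slots: Planning=2, Strategy=1, Legal=1, IT=2, Finance=3. Every pair that conflicts lands in different time slots.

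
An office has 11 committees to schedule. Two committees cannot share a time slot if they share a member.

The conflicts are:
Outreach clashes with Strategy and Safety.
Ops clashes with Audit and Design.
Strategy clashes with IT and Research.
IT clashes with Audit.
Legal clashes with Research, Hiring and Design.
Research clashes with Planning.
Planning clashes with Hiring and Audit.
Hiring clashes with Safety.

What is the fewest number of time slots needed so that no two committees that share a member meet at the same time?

3

The cycle Research-Strategy-IT-Audit-Planning-Research has odd length 5, so it cannot be 2-colored; at least 3 time slots are needed.
3 time slots suffice: time slot 1 → {Ops, Strategy, Legal, Planning, Safety}; time slot 2 → {Outreach, Research, Hiring, Audit, Design}; time slot 3 → {IT}. No two conflicting committees share a time slot.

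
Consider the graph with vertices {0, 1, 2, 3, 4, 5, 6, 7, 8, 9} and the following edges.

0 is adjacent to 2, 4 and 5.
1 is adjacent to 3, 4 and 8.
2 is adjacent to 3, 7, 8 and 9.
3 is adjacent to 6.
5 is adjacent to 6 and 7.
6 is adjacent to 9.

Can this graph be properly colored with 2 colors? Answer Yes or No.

The cycle 2-3-1-4-0-2 has odd length 5, so it cannot be 2-colored; at least 3 colors are needed.
So 2 colors are not enough.

No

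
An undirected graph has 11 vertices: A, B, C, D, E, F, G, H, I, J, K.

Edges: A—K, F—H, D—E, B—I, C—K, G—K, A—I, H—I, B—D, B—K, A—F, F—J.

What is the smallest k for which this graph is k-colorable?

A and K are adjacent, so at least 2 colors are needed.
2 colors suffice: A=2, B=2, C=2, D=1, E=2, F=1, G=2, H=2, I=1, J=2, K=1. Every edge joins two different colors.

2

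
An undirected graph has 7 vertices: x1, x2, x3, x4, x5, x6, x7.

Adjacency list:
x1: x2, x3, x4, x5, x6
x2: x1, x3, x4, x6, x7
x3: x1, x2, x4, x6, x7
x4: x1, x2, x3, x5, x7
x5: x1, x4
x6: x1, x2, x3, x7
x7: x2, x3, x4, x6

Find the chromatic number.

4

x2, x3, x4, x7 are mutually adjacent (a clique of size 4), so at least 4 colors are needed.
4 colors suffice: color 1 → {x1, x7}; color 2 → {x4, x6}; color 3 → {x3, x5}; color 4 → {x2}. Each edge has distinct colors on its endpoints.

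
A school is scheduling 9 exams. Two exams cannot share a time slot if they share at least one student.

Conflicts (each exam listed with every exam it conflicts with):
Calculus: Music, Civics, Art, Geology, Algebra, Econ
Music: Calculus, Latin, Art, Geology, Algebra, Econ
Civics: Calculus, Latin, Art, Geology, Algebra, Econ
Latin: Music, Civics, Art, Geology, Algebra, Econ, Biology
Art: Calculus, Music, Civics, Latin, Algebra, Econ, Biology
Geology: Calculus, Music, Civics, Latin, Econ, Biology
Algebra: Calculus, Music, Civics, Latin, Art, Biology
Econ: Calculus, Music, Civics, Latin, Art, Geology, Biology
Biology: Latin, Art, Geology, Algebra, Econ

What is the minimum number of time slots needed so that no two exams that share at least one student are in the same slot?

Civics, Latin, Geology, Econ all conflict with each other, so at least 4 time slots are needed.
Using 4 time slots: Calculus=3, Music=4, Civics=4, Latin=3, Art=2, Geology=2, Algebra=1, Econ=1, Biology=4. No two conflicting exams share a time slot.

4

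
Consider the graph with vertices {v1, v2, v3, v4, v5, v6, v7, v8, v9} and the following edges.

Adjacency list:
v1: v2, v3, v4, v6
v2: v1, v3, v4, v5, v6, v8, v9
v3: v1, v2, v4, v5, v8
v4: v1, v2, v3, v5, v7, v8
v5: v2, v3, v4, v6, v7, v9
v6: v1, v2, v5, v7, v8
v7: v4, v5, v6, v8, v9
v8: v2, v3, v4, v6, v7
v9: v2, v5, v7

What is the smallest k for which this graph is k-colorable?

v2, v3, v4, v8 are pairwise adjacent (a clique of size 4), so at least 4 colors are needed.
4 colors suffice: v1=3, v2=1, v3=4, v4=2, v5=3, v6=2, v7=1, v8=3, v9=2. Every edge joins two different colors.

4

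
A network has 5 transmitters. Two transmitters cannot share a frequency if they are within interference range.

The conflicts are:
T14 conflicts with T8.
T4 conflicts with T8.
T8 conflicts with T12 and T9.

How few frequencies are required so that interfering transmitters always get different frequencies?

T14 and T8 conflict, so at least 2 frequencies are needed.
2 frequencies suffice: frequency 1 → {T8}; frequency 2 → {T14, T4, T12, T9}. No two conflicting transmitters share a frequency.

2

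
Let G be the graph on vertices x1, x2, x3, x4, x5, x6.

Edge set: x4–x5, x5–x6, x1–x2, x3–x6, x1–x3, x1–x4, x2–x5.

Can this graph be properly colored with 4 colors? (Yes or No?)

Yes

The chromatic number is 3. The cycle x4-x5-x6-x3-x1-x4 has odd length 5, so it cannot be 2-colored; at least 3 colors are needed.
3 colors suffice: color 1 → {x1, x5}; color 2 → {x2, x4, x6}; color 3 → {x3}.
Since 4 ≥ 3, a proper 4-coloring certainly exists.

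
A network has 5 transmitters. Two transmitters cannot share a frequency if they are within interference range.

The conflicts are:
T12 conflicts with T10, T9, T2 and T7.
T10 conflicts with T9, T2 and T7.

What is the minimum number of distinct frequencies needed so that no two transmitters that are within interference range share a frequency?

T12, T10, T2 all conflict with each other, so at least 3 frequencies are needed.
3 frequencies suffice: frequency 1 → {T12}; frequency 2 → {T10}; frequency 3 → {T9, T2, T7}. Each listed conflict is separated.

3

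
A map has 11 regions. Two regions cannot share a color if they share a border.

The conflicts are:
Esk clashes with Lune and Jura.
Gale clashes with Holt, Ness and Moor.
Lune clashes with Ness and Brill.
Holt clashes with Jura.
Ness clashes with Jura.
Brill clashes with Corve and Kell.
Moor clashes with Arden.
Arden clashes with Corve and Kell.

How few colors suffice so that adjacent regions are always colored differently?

3

The cycle Lune-Ness-Gale-Moor-Arden-Corve-Brill-Lune has odd length 7, so it cannot be 2-colored; at least 3 colors are needed.
A valid assignment using 3 colors: Esk=1, Gale=2, Lune=2, Holt=1, Ness=1, Brill=1, Moor=3, Arden=1, Jura=2, Corve=2, Kell=2. Every pair that conflicts lands in different colors.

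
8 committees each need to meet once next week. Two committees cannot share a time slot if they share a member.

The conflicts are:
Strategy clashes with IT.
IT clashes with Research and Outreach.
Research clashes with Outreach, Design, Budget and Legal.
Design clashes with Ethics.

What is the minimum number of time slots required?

3

IT, Research, Outreach all conflict with each other, so at least 3 time slots are needed.
3 time slots suffice: time slot 1 → {Strategy, Research, Ethics}; time slot 2 → {IT, Design, Budget, Legal}; time slot 3 → {Outreach}. Every pair that conflicts lands in different time slots.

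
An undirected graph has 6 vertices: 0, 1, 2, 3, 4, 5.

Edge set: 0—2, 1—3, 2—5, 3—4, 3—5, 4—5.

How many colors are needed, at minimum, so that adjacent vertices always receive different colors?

3

3, 4, 5 are pairwise adjacent, so at least 3 colors are needed.
3 colors suffice: color red → {0, 1, 5}; color blue → {2, 3}; color green → {4}. No two adjacent vertices share a color.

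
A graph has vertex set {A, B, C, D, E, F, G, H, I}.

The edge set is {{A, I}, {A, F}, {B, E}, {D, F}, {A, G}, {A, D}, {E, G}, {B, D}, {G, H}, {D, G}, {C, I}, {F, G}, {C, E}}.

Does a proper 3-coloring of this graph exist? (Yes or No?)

A, D, F, G are mutually adjacent (a clique of size 4), so at least 4 colors are needed.
So 3 colors are not enough.

No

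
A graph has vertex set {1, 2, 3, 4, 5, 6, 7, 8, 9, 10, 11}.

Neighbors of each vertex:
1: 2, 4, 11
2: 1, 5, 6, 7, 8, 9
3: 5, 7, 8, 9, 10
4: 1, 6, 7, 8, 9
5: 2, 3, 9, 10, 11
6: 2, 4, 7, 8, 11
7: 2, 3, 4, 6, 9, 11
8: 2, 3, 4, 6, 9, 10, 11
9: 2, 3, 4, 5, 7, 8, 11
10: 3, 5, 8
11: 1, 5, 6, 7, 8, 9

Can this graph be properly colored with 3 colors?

Yes

The chromatic number is 3. 4, 7, 9 form a triangle, so at least 3 colors are needed.
3 colors suffice: color a → {1, 6, 9, 10}; color b → {5, 7, 8}; color c → {2, 3, 4, 11}.
That is already a proper 3-coloring.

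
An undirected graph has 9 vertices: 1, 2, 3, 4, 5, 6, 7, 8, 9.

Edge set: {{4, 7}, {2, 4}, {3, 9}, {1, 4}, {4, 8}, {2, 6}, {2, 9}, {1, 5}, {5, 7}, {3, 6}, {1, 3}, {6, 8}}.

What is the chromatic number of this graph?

3

The cycle 1-3-9-2-4-1 has odd length 5, so it cannot be 2-colored; at least 3 colors are needed.
One proper 3-coloring: 1=b, 2=b, 3=c, 4=a, 5=a, 6=a, 7=b, 8=b, 9=a. Each edge has distinct colors on its endpoints.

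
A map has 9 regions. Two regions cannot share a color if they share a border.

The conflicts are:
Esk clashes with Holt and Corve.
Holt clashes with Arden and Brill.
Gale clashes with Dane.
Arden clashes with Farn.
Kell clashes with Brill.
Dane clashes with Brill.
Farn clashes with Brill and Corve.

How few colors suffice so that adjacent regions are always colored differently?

3

The cycle Esk-Holt-Arden-Farn-Corve-Esk has odd length 5, so it cannot be 2-colored; at least 3 colors are needed.
3 colors suffice: color 1 → {Gale, Arden, Brill, Corve}; color 2 → {Holt, Kell, Dane, Farn}; color 3 → {Esk}. No two conflicting regions share a color.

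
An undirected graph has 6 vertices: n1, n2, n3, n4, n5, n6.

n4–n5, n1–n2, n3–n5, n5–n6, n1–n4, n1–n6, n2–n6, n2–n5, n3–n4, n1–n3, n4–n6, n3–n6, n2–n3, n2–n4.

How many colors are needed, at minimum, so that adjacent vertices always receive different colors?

5

n1, n2, n3, n4, n6 are mutually adjacent (a clique of size 5), so at least 5 colors are needed.
A valid assignment using 5 colors: n1=purple, n2=blue, n3=red, n4=yellow, n5=purple, n6=green. Each edge has distinct colors on its endpoints.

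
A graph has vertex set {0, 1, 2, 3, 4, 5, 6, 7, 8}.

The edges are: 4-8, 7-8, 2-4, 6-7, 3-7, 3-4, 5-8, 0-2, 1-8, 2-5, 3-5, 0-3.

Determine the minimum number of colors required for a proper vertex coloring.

2

4 and 8 are adjacent, so at least 2 colors are needed.
2 colors suffice: color red → {2, 3, 6, 8}; color blue → {0, 1, 4, 5, 7}. Each edge has distinct colors on its endpoints.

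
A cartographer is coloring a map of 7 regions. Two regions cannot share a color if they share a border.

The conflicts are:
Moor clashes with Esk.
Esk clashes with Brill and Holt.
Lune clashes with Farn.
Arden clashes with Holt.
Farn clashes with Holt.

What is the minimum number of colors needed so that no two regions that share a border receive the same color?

Arden and Holt conflict, so at least 2 colors are needed.
2 colors suffice: Moor=1, Esk=2, Lune=1, Arden=2, Farn=2, Brill=1, Holt=1. Each listed conflict is separated.

2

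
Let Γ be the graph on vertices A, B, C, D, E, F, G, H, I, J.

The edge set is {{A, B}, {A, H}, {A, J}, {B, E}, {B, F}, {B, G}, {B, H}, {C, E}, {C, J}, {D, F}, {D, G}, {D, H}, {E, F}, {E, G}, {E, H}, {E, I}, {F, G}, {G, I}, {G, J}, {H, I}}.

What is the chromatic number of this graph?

B, E, F, G form a clique, so at least 4 colors are needed.
4 colors suffice: A=yellow, B=green, C=red, D=blue, E=blue, F=yellow, G=red, H=red, I=green, J=blue. No two adjacent vertices share a color.

4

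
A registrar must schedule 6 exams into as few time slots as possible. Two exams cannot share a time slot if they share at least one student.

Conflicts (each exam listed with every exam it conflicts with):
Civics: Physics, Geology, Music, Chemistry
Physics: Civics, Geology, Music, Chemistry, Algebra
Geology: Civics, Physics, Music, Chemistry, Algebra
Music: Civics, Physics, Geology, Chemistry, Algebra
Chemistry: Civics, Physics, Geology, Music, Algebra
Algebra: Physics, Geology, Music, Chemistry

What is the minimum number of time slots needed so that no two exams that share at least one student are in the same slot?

5

Physics, Geology, Music, Chemistry, Algebra are mutually in conflict, so at least 5 time slots are needed.
Using 5 time slots: Civics=5, Physics=2, Geology=3, Music=1, Chemistry=4, Algebra=5. No two conflicting exams share a time slot.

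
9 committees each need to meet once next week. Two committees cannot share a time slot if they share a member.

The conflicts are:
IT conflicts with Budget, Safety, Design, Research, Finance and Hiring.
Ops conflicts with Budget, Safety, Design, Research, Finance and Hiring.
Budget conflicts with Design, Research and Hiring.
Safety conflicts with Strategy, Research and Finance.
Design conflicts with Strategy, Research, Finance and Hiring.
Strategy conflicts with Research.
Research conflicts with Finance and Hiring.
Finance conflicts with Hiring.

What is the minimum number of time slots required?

5

Ops, Budget, Design, Research, Hiring are mutually in conflict, so at least 5 time slots are needed.
Using 5 time slots: IT=3, Ops=3, Budget=4, Safety=2, Design=2, Strategy=3, Research=1, Finance=4, Hiring=5. Every pair that conflicts lands in different time slots.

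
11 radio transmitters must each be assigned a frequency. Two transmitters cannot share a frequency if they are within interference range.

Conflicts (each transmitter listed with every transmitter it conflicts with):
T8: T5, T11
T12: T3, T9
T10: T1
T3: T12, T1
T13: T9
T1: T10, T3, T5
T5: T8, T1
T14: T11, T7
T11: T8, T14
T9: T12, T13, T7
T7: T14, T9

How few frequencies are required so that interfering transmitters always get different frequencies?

3

The cycle T9-T7-T14-T11-T8-T5-T1-T3-T12-T9 has odd length 9, so it cannot be 2-colored; at least 3 frequencies are needed.
Using 3 frequencies: T8=1, T12=3, T10=2, T3=2, T13=2, T1=1, T5=2, T14=1, T11=2, T9=1, T7=2. Each listed conflict is separated.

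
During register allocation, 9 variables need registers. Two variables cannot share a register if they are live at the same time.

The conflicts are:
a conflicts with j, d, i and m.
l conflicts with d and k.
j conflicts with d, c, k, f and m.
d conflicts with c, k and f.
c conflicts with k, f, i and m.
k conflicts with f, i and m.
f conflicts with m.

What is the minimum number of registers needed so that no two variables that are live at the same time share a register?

j, c, k, f, m are mutually in conflict, so at least 5 registers are needed.
5 registers suffice: a=1, l=2, j=2, d=4, c=3, k=1, f=5, i=2, m=4. Each listed conflict is separated.

5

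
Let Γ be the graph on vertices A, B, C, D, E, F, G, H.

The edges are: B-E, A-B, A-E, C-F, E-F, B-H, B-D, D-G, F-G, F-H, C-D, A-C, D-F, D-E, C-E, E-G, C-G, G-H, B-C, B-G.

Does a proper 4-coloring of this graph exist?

No

B, C, D, E, G form a clique, so at least 5 colors are needed.
So 4 colors are not enough.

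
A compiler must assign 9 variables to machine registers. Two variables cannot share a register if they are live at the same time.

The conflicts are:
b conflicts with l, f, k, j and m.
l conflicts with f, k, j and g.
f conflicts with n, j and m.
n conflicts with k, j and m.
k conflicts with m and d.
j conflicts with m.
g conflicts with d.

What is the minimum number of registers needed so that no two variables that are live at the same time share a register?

4

b, l, f, j all conflict with each other, so at least 4 registers are needed.
4 registers suffice: register 1 → {l, m, d}; register 2 → {k, j, g}; register 3 → {f}; register 4 → {b, n}. No two conflicting variables share a register.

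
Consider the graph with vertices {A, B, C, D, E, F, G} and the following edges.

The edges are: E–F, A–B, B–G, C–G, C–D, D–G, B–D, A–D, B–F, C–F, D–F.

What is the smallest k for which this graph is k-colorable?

C, D, F form a triangle, so at least 3 colors are needed.
3 colors suffice: color red → {D, E}; color blue → {A, F, G}; color green → {B, C}. Every edge joins two different colors.

3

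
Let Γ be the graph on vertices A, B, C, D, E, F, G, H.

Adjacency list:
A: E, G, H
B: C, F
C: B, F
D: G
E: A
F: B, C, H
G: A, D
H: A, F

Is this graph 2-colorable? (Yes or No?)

B, C, F form a triangle, so at least 3 colors are needed.
So 2 colors are not enough.

No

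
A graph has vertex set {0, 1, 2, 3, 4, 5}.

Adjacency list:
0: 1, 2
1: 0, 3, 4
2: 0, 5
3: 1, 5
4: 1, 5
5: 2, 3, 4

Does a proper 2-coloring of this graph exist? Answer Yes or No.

The cycle 1-0-2-5-3-1 has odd length 5, so it cannot be 2-colored; at least 3 colors are needed.
So 2 colors are not enough.

No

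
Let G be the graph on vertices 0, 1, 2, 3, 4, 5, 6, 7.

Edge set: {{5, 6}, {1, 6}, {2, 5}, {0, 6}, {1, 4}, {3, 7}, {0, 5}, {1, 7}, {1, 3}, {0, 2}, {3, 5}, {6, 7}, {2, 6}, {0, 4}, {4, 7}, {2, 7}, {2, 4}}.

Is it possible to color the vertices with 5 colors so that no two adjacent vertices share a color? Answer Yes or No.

Yes

The chromatic number is 4. 0, 2, 5, 6 are mutually adjacent (a clique of size 4), so at least 4 colors are needed.
4 colors suffice: color red → {1, 2}; color blue → {5, 7}; color green → {3, 4, 6}; color yellow → {0}.
Since 5 ≥ 4, a proper 5-coloring certainly exists.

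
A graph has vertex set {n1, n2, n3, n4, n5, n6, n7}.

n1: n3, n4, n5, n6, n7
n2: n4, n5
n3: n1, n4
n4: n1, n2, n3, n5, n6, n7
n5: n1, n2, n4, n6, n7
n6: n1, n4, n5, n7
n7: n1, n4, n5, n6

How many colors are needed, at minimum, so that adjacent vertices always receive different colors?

5

n1, n4, n5, n6, n7 form a clique, so at least 5 colors are needed.
One proper 5-coloring: n1=2, n2=2, n3=3, n4=1, n5=3, n6=5, n7=4. No two adjacent vertices share a color.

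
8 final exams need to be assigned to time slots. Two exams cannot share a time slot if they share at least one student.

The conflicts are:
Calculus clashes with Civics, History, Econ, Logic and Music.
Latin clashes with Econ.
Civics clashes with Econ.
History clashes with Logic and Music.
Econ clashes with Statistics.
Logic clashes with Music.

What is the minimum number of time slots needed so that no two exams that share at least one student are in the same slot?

4

Calculus, History, Logic, Music all conflict with each other, so at least 4 time slots are needed.
4 time slots suffice: Calculus=1, Latin=1, Civics=3, History=4, Econ=2, Logic=3, Statistics=1, Music=2. Every pair that conflicts lands in different time slots.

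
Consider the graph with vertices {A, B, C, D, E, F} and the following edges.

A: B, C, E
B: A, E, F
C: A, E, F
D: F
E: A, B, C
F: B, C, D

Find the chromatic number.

3

A, C, E are mutually adjacent, so at least 3 colors are needed.
3 colors suffice: color 1 → {E, F}; color 2 → {A, D}; color 3 → {B, C}. Each edge has distinct colors on its endpoints.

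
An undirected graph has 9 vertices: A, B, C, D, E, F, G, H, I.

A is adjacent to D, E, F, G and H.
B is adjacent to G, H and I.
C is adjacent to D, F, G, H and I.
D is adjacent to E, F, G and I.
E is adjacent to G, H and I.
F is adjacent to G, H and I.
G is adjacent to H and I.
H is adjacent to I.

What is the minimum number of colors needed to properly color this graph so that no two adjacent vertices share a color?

C, F, G, H, I are pairwise adjacent (a clique of size 5), so at least 5 colors are needed.
One proper 5-coloring: A=3, B=4, C=5, D=2, E=4, F=4, G=1, H=2, I=3. No two adjacent vertices share a color.

5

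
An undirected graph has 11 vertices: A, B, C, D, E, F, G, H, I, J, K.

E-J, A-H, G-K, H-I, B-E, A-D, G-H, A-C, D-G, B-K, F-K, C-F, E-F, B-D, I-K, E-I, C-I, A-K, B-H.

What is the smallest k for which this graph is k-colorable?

D and G are adjacent, so at least 2 colors are needed.
2 colors suffice: color 1 → {C, D, E, H, K}; color 2 → {A, B, F, G, I, J}. Each edge has distinct colors on its endpoints.

2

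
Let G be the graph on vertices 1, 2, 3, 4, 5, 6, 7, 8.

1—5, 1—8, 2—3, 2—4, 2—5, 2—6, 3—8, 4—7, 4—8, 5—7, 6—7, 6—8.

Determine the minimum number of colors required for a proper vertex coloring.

The cycle 5-2-3-8-1-5 has odd length 5, so it cannot be 2-colored; at least 3 colors are needed.
3 colors suffice: color a → {2, 7, 8}; color b → {3, 4, 5, 6}; color c → {1}. No two adjacent vertices share a color.

3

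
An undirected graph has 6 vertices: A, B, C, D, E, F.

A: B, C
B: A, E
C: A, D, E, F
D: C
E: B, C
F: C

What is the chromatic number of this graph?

C and F are adjacent, so at least 2 colors are needed.
A valid assignment using 2 colors: A=blue, B=red, C=red, D=blue, E=blue, F=blue. Each edge has distinct colors on its endpoints.

2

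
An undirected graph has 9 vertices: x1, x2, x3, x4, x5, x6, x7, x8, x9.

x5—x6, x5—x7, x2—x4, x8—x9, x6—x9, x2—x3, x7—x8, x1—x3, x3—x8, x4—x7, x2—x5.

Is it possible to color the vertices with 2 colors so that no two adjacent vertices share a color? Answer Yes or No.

The cycle x4-x7-x8-x3-x2-x4 has odd length 5, so it cannot be 2-colored; at least 3 colors are needed.
So 2 colors are not enough.

No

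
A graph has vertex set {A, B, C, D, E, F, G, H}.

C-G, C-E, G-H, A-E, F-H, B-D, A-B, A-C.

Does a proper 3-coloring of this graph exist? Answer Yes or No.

Yes

The chromatic number is 3. A, C, E form a triangle, so at least 3 colors are needed.
3 colors suffice: color 1 → {B, C, H}; color 2 → {A, D, F, G}; color 3 → {E}.
That is already a proper 3-coloring.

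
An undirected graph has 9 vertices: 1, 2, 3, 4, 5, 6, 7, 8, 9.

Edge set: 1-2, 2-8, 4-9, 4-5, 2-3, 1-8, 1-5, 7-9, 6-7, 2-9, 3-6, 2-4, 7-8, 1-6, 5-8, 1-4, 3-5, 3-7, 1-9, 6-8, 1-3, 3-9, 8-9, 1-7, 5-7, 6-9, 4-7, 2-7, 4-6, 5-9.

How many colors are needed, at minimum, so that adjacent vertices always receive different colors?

5

1, 2, 7, 8, 9 are pairwise adjacent (a clique of size 5), so at least 5 colors are needed.
5 colors suffice: color a → {9}; color b → {1}; color c → {7}; color d → {3, 4, 8}; color e → {2, 5, 6}. Every edge joins two different colors.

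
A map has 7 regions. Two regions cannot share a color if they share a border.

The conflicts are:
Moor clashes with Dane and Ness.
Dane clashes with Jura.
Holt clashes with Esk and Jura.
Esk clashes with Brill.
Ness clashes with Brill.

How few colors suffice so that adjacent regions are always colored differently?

The cycle Brill-Ness-Moor-Dane-Jura-Holt-Esk-Brill has odd length 7, so it cannot be 2-colored; at least 3 colors are needed.
A valid assignment using 3 colors: Moor=2, Dane=1, Holt=1, Esk=2, Ness=3, Brill=1, Jura=2. Every pair that conflicts lands in different colors.

3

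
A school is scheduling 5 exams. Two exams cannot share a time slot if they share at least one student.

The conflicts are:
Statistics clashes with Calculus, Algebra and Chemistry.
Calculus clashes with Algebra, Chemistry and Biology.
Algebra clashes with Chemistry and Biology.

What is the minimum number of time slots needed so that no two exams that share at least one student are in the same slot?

Statistics, Calculus, Algebra, Chemistry are mutually in conflict, so at least 4 time slots are needed.
A valid assignment using 4 time slots: Statistics=3, Calculus=1, Algebra=2, Chemistry=4, Biology=3. No two conflicting exams share a time slot.

4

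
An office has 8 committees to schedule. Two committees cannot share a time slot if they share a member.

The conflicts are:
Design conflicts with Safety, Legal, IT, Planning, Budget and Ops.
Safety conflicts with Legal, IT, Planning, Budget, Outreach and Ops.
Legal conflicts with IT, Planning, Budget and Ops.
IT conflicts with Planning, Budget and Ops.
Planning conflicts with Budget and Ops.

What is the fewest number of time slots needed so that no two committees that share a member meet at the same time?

Design, Safety, Legal, IT, Planning, Budget all conflict with each other, so at least 6 time slots are needed.
A valid assignment using 6 time slots: Design=3, Safety=1, Legal=2, IT=5, Planning=4, Budget=6, Outreach=2, Ops=6. No two conflicting committees share a time slot.

6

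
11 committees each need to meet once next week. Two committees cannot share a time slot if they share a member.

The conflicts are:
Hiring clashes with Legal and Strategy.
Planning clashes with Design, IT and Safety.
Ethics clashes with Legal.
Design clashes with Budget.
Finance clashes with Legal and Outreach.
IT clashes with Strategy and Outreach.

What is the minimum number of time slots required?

Ethics and Legal conflict, so at least 2 time slots are needed.
Using 2 time slots: Hiring=2, Planning=1, Ethics=2, Design=2, Budget=1, Finance=2, Legal=1, IT=2, Strategy=1, Safety=2, Outreach=1. Every pair that conflicts lands in different time slots.

2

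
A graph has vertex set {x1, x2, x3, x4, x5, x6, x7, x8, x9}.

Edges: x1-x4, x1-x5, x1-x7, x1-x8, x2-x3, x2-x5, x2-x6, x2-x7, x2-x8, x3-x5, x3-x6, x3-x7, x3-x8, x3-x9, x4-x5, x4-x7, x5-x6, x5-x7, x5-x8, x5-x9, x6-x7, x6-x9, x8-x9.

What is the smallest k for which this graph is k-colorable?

x2, x3, x5, x6, x7 form a clique, so at least 5 colors are needed.
5 colors suffice: color red → {x5}; color blue → {x7, x8}; color green → {x1, x3}; color yellow → {x4, x6}; color purple → {x2, x9}. Every edge joins two different colors.

5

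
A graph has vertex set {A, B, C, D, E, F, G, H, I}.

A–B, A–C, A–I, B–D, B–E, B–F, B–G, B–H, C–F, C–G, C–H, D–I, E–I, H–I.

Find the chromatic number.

B and F are adjacent, so at least 2 colors are needed.
2 colors suffice: color red → {B, C, I}; color blue → {A, D, E, F, G, H}. Each edge has distinct colors on its endpoints.

2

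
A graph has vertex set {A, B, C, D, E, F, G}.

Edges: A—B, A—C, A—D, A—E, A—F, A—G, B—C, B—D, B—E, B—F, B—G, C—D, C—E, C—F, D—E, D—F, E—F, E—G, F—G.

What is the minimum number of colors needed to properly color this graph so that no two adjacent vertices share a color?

A, B, C, D, E, F form a clique, so at least 6 colors are needed.
6 colors suffice: A=3, B=2, C=5, D=6, E=4, F=1, G=5. Every edge joins two different colors.

6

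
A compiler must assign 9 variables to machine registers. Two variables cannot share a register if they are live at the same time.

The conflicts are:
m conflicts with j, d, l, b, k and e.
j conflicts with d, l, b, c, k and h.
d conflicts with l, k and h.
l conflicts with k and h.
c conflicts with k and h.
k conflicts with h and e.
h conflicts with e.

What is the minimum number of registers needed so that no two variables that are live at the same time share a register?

j, d, l, k, h pairwise conflict, so at least 5 registers are needed.
5 registers suffice: register 1 → {j, e}; register 2 → {b, k}; register 3 → {m, h}; register 4 → {l, c}; register 5 → {d}. Each listed conflict is separated.

5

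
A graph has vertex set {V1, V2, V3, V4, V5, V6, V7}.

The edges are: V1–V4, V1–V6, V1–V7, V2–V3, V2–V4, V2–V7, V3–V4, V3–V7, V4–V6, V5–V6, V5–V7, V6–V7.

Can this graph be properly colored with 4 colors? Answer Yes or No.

Yes

The chromatic number is 3. V5, V6, V7 are pairwise adjacent, so at least 3 colors are needed.
3 colors suffice: color 1 → {V4, V7}; color 2 → {V3, V6}; color 3 → {V1, V2, V5}.
Since 4 ≥ 3, a proper 4-coloring certainly exists.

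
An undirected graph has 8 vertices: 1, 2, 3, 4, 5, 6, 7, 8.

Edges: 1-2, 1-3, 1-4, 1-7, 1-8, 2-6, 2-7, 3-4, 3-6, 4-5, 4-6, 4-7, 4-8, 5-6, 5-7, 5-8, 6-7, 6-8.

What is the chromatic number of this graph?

4

4, 5, 6, 8 form a clique, so at least 4 colors are needed.
4 colors suffice: color red → {2, 4}; color blue → {1, 6}; color green → {3, 7, 8}; color yellow → {5}. No two adjacent vertices share a color.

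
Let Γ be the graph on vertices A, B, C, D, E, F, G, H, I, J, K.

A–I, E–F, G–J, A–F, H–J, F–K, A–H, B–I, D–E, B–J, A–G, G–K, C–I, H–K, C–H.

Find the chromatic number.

3

The cycle B-J-H-A-I-B has odd length 5, so it cannot be 2-colored; at least 3 colors are needed.
One proper 3-coloring: A=blue, B=green, C=blue, D=red, E=blue, F=red, G=red, H=red, I=red, J=blue, K=blue. No two adjacent vertices share a color.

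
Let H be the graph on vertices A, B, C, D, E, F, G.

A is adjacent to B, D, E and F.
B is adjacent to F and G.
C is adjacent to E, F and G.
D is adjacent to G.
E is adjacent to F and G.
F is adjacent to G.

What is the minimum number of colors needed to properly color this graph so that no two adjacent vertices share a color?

4

C, E, F, G are pairwise adjacent (a clique of size 4), so at least 4 colors are needed.
4 colors suffice: A=red, B=green, C=yellow, D=blue, E=green, F=blue, G=red. No two adjacent vertices share a color.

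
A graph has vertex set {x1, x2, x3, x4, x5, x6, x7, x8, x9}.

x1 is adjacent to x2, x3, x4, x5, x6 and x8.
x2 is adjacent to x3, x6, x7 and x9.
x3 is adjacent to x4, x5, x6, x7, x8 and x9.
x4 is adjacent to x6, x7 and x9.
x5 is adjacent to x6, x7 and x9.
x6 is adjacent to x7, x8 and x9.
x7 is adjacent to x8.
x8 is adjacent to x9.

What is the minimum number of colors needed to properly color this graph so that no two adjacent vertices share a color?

4

x1, x3, x4, x6 are mutually adjacent (a clique of size 4), so at least 4 colors are needed.
4 colors suffice: color red → {x6}; color blue → {x3}; color green → {x1, x7, x9}; color yellow → {x2, x4, x5, x8}. Every edge joins two different colors.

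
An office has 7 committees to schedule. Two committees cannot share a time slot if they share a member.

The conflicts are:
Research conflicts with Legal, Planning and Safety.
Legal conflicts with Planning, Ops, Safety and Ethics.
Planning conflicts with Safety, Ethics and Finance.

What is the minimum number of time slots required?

Research, Legal, Planning, Safety are mutually in conflict, so at least 4 time slots are needed.
Using 4 time slots: Research=4, Legal=2, Planning=1, Ops=1, Safety=3, Ethics=3, Finance=2. No two conflicting committees share a time slot.

4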